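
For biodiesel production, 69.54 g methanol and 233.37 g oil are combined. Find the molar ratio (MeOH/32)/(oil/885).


Molar ratio = n_MeOH / n_oil = (MeOH/32) / (oil/885) = (MeOH * 885) / (32 * oil)
= (69.54 * 885) / (32 * 233.37)
= 8.2411

8.2411


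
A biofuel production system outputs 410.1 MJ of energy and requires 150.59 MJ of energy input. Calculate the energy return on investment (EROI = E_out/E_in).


EROI = E_out / E_in
= 410.1 / 150.59
= 2.7233

2.7233


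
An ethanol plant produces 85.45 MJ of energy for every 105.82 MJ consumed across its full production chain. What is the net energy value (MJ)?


NEV = E_out - E_in
= 85.45 - 105.82
= -20.3700 MJ

-20.3700 MJ


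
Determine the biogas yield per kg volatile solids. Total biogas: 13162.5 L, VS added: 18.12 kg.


Y = V / VS
= 13162.5 / 18.12
= 726.4073 L/kg VS

726.4073 L/kg VS


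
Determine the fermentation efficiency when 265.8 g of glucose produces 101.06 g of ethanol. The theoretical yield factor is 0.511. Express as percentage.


Fermentation efficiency = (actual / (0.511 * glucose)) * 100
= (101.06 / (0.511 * 265.8)) * 100
= 74.4052%

74.4052%


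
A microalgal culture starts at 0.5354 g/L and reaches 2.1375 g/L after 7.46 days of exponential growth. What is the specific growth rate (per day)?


mu = ln(X2/X1) / dt
= ln(2.1375/0.5354) / 7.46
= 0.1856 per day

0.1856 per day


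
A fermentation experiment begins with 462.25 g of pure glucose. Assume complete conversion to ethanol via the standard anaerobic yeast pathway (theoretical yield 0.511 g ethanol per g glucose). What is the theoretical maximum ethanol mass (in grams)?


Theoretical ethanol yield: m_EtOH = 0.511 * m_glucose
m_EtOH = 0.511 * 462.25 = 236.2098 g

236.2098 g


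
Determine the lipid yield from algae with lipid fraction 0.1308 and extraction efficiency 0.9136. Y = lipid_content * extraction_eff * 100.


Y = lipid_content * extraction_eff * 100
= 0.1308 * 0.9136 * 100
= 11.9499%

11.9499%


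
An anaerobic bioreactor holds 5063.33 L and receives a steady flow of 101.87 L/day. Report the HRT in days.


HRT = V / Q
= 5063.33 / 101.87
= 49.7038 days

49.7038 days


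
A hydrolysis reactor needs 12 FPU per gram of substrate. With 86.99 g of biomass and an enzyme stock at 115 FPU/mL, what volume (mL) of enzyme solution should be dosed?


V = dosage * m_sub / activity
V = 12 * 86.99 / 115
V = 9.0772 mL

9.0772 mL


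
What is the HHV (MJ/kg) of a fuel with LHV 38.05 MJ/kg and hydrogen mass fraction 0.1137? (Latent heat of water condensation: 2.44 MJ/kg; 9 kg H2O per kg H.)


HHV = LHV + H_frac * 9 * 2.44
= 38.05 + 0.1137 * 9 * 2.44
= 40.5469 MJ/kg

40.5469 MJ/kg


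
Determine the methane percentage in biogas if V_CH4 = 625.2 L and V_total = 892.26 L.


CH4% = V_CH4 / V_total * 100
= 625.2 / 892.26 * 100
= 70.0693%

70.0693%


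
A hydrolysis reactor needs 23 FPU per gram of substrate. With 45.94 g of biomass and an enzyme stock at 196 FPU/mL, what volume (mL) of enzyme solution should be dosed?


V = dosage * m_sub / activity
V = 23 * 45.94 / 196
V = 5.3909 mL

5.3909 mL


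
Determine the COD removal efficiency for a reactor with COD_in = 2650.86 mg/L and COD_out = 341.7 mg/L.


eta = (COD_in - COD_out) / COD_in * 100
= (2650.86 - 341.7) / 2650.86 * 100
= 87.1098%

87.1098%


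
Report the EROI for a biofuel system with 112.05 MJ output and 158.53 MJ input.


EROI = E_out / E_in
= 112.05 / 158.53
= 0.7068

0.7068


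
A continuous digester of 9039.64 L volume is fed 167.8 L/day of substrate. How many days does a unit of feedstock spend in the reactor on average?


HRT = V / Q
= 9039.64 / 167.8
= 53.8715 days

53.8715 days


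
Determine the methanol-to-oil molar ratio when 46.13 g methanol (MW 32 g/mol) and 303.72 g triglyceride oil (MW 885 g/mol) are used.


Molar ratio = n_MeOH / n_oil = (MeOH/32) / (oil/885) = (MeOH * 885) / (32 * oil)
= (46.13 * 885) / (32 * 303.72)
= 4.2005

4.2005


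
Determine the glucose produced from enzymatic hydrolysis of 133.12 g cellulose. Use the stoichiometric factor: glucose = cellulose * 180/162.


glucose = cellulose * 180/162
= 133.12 * 180/162
= 147.9111 g

147.9111 g


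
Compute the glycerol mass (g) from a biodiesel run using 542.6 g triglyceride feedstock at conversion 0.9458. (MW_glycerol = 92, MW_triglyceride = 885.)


glycerol = oil * conv * (92/885)
= 542.6 * 0.9458 * 92 / 885
= 53.3487 g

53.3487 g


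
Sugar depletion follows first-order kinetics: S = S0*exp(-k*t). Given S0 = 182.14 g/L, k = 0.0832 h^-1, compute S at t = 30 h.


S = S0 * exp(-k * t)
S = 182.14 * exp(-0.0832 * 30)
S = 15.0109 g/L

15.0109 g/L


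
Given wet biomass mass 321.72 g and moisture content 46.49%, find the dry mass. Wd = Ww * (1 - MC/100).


Wd = Ww * (1 - MC/100)
= 321.72 * (1 - 46.49/100)
= 172.1524 g

172.1524 g


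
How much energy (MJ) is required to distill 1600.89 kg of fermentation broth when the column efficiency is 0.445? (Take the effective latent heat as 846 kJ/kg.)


E = m * 846 / (eta * 1000)
= 1600.89 * 846 / (0.445 * 1000)
= 3043.4898 MJ

3043.4898 MJ


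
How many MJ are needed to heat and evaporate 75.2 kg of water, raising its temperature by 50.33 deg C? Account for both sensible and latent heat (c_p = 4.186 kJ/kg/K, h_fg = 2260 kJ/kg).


E = m_water * (4.186 * dT + 2260) / 1000
= 75.2 * (4.186 * 50.33 + 2260) / 1000
= 185.7952 MJ

185.7952 MJ


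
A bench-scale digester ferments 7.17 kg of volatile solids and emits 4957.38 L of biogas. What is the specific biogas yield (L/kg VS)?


Y = V / VS
= 4957.38 / 7.17
= 691.4059 L/kg VS

691.4059 L/kg VS


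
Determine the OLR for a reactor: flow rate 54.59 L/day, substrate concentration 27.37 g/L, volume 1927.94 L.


OLR = Q * S / V
= 54.59 * 27.37 / 1927.94
= 0.7750 g/L/day

0.7750 g/L/day


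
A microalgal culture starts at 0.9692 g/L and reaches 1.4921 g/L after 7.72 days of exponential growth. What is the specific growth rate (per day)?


mu = ln(X2/X1) / dt
= ln(1.4921/0.9692) / 7.72
= 0.0559 per day

0.0559 per day


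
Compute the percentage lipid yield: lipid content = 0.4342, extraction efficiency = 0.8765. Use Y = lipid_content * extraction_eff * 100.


Y = lipid_content * extraction_eff * 100
= 0.4342 * 0.8765 * 100
= 38.0576%

38.0576%


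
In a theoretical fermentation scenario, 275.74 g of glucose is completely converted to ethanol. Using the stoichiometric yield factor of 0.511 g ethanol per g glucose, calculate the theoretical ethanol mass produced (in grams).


Theoretical ethanol yield: m_EtOH = 0.511 * m_glucose
m_EtOH = 0.511 * 275.74 = 140.9031 g

140.9031 g


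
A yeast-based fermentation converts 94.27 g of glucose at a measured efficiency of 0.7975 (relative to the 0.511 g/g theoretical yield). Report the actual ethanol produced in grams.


Actual ethanol: m = 0.511 * 94.27 * 0.7975
m = 38.4171 g

38.4171 g


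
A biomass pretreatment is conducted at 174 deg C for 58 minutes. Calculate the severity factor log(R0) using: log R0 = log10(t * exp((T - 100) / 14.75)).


logR0 = log10(t * exp((T - 100) / 14.75))
= log10(58 * exp((174 - 100) / 14.75))
= 3.9423

3.9423


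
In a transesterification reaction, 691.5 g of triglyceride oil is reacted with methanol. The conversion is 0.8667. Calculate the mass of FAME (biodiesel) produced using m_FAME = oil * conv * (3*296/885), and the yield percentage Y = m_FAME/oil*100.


m_FAME = oil * conv * (3 * 296 / 885) = oil * conv * (888/885)
= 691.5 * 0.8667 * 888 / 885
= 601.3547 g
Y = m_FAME / oil * 100 = conv * (888/885) * 100
= 0.8667 * 888 / 885 * 100
= 86.96%

601.3547 g FAME; Y = 86.96%


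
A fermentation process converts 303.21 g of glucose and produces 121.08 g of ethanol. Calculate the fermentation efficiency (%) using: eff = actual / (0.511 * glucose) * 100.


Fermentation efficiency = (actual / (0.511 * glucose)) * 100
= (121.08 / (0.511 * 303.21)) * 100
= 78.1462%

78.1462%


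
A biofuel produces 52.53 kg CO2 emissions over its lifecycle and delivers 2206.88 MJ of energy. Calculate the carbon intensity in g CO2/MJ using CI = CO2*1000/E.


CI = CO2 * 1000 / E
= 52.53 * 1000 / 2206.88
= 23.8028 g CO2/MJ

23.8028 g CO2/MJ


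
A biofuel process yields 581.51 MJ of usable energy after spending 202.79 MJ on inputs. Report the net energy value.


NEV = E_out - E_in
= 581.51 - 202.79
= 378.7200 MJ

378.7200 MJ


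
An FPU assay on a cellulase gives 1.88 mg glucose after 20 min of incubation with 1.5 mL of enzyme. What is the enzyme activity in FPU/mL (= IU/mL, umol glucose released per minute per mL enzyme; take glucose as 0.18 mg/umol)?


Activity = glucose_mg / (0.18 mg/umol * V_mL * t_min)
= 1.88 / (0.18 * 1.5 * 20)
= 0.3481 FPU/mL

0.3481 FPU/mL


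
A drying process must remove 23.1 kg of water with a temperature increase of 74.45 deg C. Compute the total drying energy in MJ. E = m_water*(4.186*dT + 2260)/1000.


E = m_water * (4.186 * dT + 2260) / 1000
= 23.1 * (4.186 * 74.45 + 2260) / 1000
= 59.4051 MJ

59.4051 MJ


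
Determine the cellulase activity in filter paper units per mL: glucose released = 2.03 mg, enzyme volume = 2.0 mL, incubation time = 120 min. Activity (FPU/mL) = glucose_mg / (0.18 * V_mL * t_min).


Activity = glucose_mg / (0.18 mg/umol * V_mL * t_min)
= 2.03 / (0.18 * 2.0 * 120)
= 0.0470 FPU/mL

0.0470 FPU/mL


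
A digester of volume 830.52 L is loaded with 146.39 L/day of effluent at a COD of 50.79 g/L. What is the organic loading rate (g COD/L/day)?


OLR = Q * S / V
= 146.39 * 50.79 / 830.52
= 8.9524 g/L/day

8.9524 g/L/day


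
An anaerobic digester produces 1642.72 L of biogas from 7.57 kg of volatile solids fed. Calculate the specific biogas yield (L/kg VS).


Y = V / VS
= 1642.72 / 7.57
= 217.0040 L/kg VS

217.0040 L/kg VS


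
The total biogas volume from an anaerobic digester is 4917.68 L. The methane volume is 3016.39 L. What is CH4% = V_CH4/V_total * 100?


CH4% = V_CH4 / V_total * 100
= 3016.39 / 4917.68 * 100
= 61.3377%

61.3377%


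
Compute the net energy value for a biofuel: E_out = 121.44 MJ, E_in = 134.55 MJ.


NEV = E_out - E_in
= 121.44 - 134.55
= -13.1100 MJ

-13.1100 MJ


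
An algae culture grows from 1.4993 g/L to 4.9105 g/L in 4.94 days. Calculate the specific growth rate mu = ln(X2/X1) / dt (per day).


mu = ln(X2/X1) / dt
= ln(4.9105/1.4993) / 4.94
= 0.2402 per day

0.2402 per day


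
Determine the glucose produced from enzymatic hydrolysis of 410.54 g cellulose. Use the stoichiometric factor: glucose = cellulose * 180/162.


glucose = cellulose * 180/162
= 410.54 * 180/162
= 456.1556 g

456.1556 g


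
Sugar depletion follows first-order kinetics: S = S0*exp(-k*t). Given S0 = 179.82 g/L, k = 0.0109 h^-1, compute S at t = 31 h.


S = S0 * exp(-k * t)
S = 179.82 * exp(-0.0109 * 31)
S = 128.2596 g/L

128.2596 g/L


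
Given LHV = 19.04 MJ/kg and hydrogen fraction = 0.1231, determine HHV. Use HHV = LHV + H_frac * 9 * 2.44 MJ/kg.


HHV = LHV + H_frac * 9 * 2.44
= 19.04 + 0.1231 * 9 * 2.44
= 21.7433 MJ/kg

21.7433 MJ/kg


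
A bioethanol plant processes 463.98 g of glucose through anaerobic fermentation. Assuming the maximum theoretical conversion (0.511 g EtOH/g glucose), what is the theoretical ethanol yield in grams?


Theoretical ethanol yield: m_EtOH = 0.511 * m_glucose
m_EtOH = 0.511 * 463.98 = 237.0938 g

237.0938 g


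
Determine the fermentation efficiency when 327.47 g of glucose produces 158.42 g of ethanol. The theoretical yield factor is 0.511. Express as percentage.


Fermentation efficiency = (actual / (0.511 * glucose)) * 100
= (158.42 / (0.511 * 327.47)) * 100
= 94.6711%

94.6711%


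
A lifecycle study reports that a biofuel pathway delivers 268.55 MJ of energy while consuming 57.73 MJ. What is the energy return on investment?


EROI = E_out / E_in
= 268.55 / 57.73
= 4.6518

4.6518


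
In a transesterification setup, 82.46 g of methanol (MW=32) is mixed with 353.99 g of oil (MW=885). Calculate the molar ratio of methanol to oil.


Molar ratio = n_MeOH / n_oil = (MeOH/32) / (oil/885) = (MeOH * 885) / (32 * oil)
= (82.46 * 885) / (32 * 353.99)
= 6.4424

6.4424


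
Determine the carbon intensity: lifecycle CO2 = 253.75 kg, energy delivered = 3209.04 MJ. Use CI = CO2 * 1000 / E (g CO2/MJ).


CI = CO2 * 1000 / E
= 253.75 * 1000 / 3209.04
= 79.0735 g CO2/MJ

79.0735 g CO2/MJ


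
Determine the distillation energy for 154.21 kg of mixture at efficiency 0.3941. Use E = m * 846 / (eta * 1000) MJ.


E = m * 846 / (eta * 1000)
= 154.21 * 846 / (0.3941 * 1000)
= 331.0369 MJ

331.0369 MJ


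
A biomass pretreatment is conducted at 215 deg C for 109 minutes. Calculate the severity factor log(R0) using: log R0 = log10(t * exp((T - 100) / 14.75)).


logR0 = log10(t * exp((T - 100) / 14.75))
= log10(109 * exp((215 - 100) / 14.75))
= 5.4235

5.4235


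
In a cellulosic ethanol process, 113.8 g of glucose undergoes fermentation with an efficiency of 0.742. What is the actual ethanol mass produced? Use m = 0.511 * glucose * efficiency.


Actual ethanol: m = 0.511 * 113.8 * 0.742
m = 43.1486 g

43.1486 g


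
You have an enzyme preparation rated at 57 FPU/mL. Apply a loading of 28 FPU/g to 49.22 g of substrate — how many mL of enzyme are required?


V = dosage * m_sub / activity
V = 28 * 49.22 / 57
V = 24.1782 mL

24.1782 mL


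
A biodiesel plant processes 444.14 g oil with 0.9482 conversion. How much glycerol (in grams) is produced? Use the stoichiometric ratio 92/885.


glycerol = oil * conv * (92/885)
= 444.14 * 0.9482 * 92 / 885
= 43.7789 g

43.7789 g


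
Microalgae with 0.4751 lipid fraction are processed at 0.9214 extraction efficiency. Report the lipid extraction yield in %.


Y = lipid_content * extraction_eff * 100
= 0.4751 * 0.9214 * 100
= 43.7757%

43.7757%


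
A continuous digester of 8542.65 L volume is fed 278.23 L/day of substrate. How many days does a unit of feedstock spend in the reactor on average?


HRT = V / Q
= 8542.65 / 278.23
= 30.7036 days

30.7036 days


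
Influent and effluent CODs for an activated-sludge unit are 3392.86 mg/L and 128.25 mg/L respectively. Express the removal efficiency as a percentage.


eta = (COD_in - COD_out) / COD_in * 100
= (3392.86 - 128.25) / 3392.86 * 100
= 96.2200%

96.2200%


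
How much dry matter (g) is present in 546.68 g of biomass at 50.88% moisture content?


Wd = Ww * (1 - MC/100)
= 546.68 * (1 - 50.88/100)
= 268.5292 g

268.5292 g


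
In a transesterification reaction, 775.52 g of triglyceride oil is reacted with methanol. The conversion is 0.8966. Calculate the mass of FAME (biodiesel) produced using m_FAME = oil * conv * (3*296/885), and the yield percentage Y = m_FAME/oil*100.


m_FAME = oil * conv * (3 * 296 / 885) = oil * conv * (888/885)
= 775.52 * 0.8966 * 888 / 885
= 697.6883 g
Y = m_FAME / oil * 100 = conv * (888/885) * 100
= 0.8966 * 888 / 885 * 100
= 89.96%

697.6883 g FAME; Y = 89.96%


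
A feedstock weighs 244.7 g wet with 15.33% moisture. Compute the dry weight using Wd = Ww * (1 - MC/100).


Wd = Ww * (1 - MC/100)
= 244.7 * (1 - 15.33/100)
= 207.1875 g

207.1875 g


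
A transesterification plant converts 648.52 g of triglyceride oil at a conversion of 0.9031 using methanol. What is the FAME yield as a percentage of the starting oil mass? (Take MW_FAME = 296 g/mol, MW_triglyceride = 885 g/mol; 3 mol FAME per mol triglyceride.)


m_FAME = oil * conv * (3 * 296 / 885) = oil * conv * (888/885)
= 648.52 * 0.9031 * 888 / 885
= 587.6638 g
Y = m_FAME / oil * 100 = conv * (888/885) * 100
= 0.9031 * 888 / 885 * 100
= 90.62%

90.62%


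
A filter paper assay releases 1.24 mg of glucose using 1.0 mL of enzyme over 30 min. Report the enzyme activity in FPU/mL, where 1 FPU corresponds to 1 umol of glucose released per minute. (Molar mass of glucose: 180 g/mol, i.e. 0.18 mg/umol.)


Activity = glucose_mg / (0.18 mg/umol * V_mL * t_min)
= 1.24 / (0.18 * 1.0 * 30)
= 0.2296 FPU/mL

0.2296 FPU/mL


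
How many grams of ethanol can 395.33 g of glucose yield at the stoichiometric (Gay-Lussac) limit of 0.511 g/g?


Theoretical ethanol yield: m_EtOH = 0.511 * m_glucose
m_EtOH = 0.511 * 395.33 = 202.0136 g

202.0136 g


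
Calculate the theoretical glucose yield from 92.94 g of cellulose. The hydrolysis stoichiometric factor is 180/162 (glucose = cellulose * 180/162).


glucose = cellulose * 180/162
= 92.94 * 180/162
= 103.2667 g

103.2667 g


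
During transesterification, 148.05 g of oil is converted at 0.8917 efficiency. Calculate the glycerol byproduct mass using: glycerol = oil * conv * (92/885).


glycerol = oil * conv * (92/885)
= 148.05 * 0.8917 * 92 / 885
= 13.7237 g

13.7237 g


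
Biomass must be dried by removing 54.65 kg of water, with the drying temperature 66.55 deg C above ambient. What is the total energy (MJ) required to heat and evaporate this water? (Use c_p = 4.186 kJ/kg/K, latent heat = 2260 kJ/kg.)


E = m_water * (4.186 * dT + 2260) / 1000
= 54.65 * (4.186 * 66.55 + 2260) / 1000
= 138.7333 MJ

138.7333 MJ


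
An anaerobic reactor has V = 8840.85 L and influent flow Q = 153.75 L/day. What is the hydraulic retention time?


HRT = V / Q
= 8840.85 / 153.75
= 57.5015 days

57.5015 days


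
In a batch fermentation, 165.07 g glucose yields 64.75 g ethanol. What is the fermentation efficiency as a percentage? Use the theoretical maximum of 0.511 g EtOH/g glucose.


Fermentation efficiency = (actual / (0.511 * glucose)) * 100
= (64.75 / (0.511 * 165.07)) * 100
= 76.7628%

76.7628%


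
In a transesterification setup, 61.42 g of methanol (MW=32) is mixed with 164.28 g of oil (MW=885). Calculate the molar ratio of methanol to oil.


Molar ratio = n_MeOH / n_oil = (MeOH/32) / (oil/885) = (MeOH * 885) / (32 * oil)
= (61.42 * 885) / (32 * 164.28)
= 10.3399

10.3399


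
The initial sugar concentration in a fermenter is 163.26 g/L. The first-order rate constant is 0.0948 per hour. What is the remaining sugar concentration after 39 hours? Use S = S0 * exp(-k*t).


S = S0 * exp(-k * t)
S = 163.26 * exp(-0.0948 * 39)
S = 4.0477 g/L

4.0477 g/L


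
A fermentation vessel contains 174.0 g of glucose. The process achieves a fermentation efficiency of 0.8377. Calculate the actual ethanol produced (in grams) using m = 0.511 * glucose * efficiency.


Actual ethanol: m = 0.511 * 174.0 * 0.8377
m = 74.4833 g

74.4833 g


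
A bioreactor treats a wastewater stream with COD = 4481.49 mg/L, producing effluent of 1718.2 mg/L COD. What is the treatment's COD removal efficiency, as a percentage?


eta = (COD_in - COD_out) / COD_in * 100
= (4481.49 - 1718.2) / 4481.49 * 100
= 61.6601%

61.6601%


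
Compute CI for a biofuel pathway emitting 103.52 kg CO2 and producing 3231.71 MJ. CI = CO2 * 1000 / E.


CI = CO2 * 1000 / E
= 103.52 * 1000 / 3231.71
= 32.0326 g CO2/MJ

32.0326 g CO2/MJ


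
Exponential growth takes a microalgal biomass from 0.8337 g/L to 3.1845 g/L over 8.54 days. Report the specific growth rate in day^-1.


mu = ln(X2/X1) / dt
= ln(3.1845/0.8337) / 8.54
= 0.1569 per day

0.1569 per day


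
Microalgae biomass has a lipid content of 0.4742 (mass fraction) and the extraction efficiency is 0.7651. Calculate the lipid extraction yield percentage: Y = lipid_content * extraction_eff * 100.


Y = lipid_content * extraction_eff * 100
= 0.4742 * 0.7651 * 100
= 36.2810%

36.2810%


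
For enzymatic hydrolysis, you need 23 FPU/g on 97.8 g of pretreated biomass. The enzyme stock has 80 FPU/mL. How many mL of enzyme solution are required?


V = dosage * m_sub / activity
V = 23 * 97.8 / 80
V = 28.1175 mL

28.1175 mL


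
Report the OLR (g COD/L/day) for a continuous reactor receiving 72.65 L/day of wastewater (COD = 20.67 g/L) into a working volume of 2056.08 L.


OLR = Q * S / V
= 72.65 * 20.67 / 2056.08
= 0.7304 g/L/day

0.7304 g/L/day


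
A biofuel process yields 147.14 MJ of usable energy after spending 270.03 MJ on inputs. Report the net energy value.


NEV = E_out - E_in
= 147.14 - 270.03
= -122.8900 MJ

-122.8900 MJ


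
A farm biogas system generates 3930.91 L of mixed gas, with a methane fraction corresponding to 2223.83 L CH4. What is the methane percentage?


CH4% = V_CH4 / V_total * 100
= 2223.83 / 3930.91 * 100
= 56.5729%

56.5729%


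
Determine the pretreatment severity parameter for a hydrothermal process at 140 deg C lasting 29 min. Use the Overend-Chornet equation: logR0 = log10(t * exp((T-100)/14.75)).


logR0 = log10(t * exp((T - 100) / 14.75))
= log10(29 * exp((140 - 100) / 14.75))
= 2.6401

2.6401


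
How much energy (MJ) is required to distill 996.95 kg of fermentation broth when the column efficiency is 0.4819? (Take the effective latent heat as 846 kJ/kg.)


E = m * 846 / (eta * 1000)
= 996.95 * 846 / (0.4819 * 1000)
= 1750.1965 MJ

1750.1965 MJ


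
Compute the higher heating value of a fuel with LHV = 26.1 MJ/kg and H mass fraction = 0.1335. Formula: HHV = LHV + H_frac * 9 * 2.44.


HHV = LHV + H_frac * 9 * 2.44
= 26.1 + 0.1335 * 9 * 2.44
= 29.0317 MJ/kg

29.0317 MJ/kg


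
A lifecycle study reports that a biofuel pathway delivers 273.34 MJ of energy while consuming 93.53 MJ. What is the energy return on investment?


EROI = E_out / E_in
= 273.34 / 93.53
= 2.9225

2.9225


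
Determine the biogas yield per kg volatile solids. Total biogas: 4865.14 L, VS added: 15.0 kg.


Y = V / VS
= 4865.14 / 15.0
= 324.3427 L/kg VS

324.3427 L/kg VS


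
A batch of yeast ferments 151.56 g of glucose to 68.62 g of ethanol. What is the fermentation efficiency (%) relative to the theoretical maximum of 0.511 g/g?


Fermentation efficiency = (actual / (0.511 * glucose)) * 100
= (68.62 / (0.511 * 151.56)) * 100
= 88.6023%

88.6023%


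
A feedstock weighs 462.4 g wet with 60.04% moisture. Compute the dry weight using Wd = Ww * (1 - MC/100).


Wd = Ww * (1 - MC/100)
= 462.4 * (1 - 60.04/100)
= 184.7750 g

184.7750 g


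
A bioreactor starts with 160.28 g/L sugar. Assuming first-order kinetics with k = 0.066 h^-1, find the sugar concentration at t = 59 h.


S = S0 * exp(-k * t)
S = 160.28 * exp(-0.066 * 59)
S = 3.2639 g/L

3.2639 g/L


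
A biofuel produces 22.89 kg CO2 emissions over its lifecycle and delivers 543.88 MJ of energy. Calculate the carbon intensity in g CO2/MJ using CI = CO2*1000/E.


CI = CO2 * 1000 / E
= 22.89 * 1000 / 543.88
= 42.0865 g CO2/MJ

42.0865 g CO2/MJ


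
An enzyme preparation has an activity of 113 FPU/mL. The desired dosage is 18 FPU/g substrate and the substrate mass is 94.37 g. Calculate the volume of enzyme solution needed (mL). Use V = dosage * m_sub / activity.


V = dosage * m_sub / activity
V = 18 * 94.37 / 113
V = 15.0324 mL

15.0324 mL


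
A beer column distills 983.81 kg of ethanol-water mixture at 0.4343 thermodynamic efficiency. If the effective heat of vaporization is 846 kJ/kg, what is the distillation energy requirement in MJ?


E = m * 846 / (eta * 1000)
= 983.81 * 846 / (0.4343 * 1000)
= 1916.4247 MJ

1916.4247 MJ


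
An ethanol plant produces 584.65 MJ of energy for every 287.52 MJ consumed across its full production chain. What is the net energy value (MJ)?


NEV = E_out - E_in
= 584.65 - 287.52
= 297.1300 MJ

297.1300 MJ


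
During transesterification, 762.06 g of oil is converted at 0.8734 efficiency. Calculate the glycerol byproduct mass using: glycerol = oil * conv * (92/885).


glycerol = oil * conv * (92/885)
= 762.06 * 0.8734 * 92 / 885
= 69.1906 g

69.1906 g


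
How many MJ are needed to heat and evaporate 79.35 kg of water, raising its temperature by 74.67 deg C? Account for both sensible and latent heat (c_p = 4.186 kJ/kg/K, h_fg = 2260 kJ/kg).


E = m_water * (4.186 * dT + 2260) / 1000
= 79.35 * (4.186 * 74.67 + 2260) / 1000
= 204.1333 MJ

204.1333 MJ


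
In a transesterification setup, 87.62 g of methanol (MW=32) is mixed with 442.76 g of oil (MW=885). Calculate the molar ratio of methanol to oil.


Molar ratio = n_MeOH / n_oil = (MeOH/32) / (oil/885) = (MeOH * 885) / (32 * oil)
= (87.62 * 885) / (32 * 442.76)
= 5.4730

5.4730


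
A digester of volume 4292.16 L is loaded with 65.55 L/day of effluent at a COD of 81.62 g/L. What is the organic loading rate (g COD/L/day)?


OLR = Q * S / V
= 65.55 * 81.62 / 4292.16
= 1.2465 g/L/day

1.2465 g/L/day


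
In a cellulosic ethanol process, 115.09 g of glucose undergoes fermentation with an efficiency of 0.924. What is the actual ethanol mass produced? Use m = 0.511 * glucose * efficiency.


Actual ethanol: m = 0.511 * 115.09 * 0.924
m = 54.3414 g

54.3414 g


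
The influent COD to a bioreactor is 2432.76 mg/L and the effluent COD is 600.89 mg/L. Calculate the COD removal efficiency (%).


eta = (COD_in - COD_out) / COD_in * 100
= (2432.76 - 600.89) / 2432.76 * 100
= 75.3001%

75.3001%


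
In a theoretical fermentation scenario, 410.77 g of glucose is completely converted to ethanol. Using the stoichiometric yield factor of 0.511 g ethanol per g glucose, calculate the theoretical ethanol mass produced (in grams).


Theoretical ethanol yield: m_EtOH = 0.511 * m_glucose
m_EtOH = 0.511 * 410.77 = 209.9035 g

209.9035 g


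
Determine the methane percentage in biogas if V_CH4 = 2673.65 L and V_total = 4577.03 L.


CH4% = V_CH4 / V_total * 100
= 2673.65 / 4577.03 * 100
= 58.4145%

58.4145%


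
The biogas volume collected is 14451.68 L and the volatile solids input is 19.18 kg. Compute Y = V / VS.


Y = V / VS
= 14451.68 / 19.18
= 753.4765 L/kg VS

753.4765 L/kg VS


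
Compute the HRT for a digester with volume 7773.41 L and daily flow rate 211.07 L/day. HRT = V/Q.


HRT = V / Q
= 7773.41 / 211.07
= 36.8286 days

36.8286 days


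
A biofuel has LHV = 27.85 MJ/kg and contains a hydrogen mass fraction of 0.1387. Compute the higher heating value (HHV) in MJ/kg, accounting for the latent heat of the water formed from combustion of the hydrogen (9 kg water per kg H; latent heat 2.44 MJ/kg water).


HHV = LHV + H_frac * 9 * 2.44
= 27.85 + 0.1387 * 9 * 2.44
= 30.8959 MJ/kg

30.8959 MJ/kg


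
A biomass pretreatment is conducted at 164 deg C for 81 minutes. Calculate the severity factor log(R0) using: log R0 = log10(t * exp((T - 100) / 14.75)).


logR0 = log10(t * exp((T - 100) / 14.75))
= log10(81 * exp((164 - 100) / 14.75))
= 3.7929

3.7929


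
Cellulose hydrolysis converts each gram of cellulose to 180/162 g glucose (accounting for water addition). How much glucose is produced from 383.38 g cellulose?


glucose = cellulose * 180/162
= 383.38 * 180/162
= 425.9778 g

425.9778 g


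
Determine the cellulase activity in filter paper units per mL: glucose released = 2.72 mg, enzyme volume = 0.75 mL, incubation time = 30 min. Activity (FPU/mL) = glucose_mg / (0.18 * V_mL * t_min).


Activity = glucose_mg / (0.18 mg/umol * V_mL * t_min)
= 2.72 / (0.18 * 0.75 * 30)
= 0.6716 FPU/mL

0.6716 FPU/mL


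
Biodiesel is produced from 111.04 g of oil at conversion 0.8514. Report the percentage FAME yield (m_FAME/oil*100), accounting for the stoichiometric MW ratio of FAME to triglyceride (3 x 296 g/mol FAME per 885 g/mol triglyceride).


m_FAME = oil * conv * (3 * 296 / 885) = oil * conv * (888/885)
= 111.04 * 0.8514 * 888 / 885
= 94.8599 g
Y = m_FAME / oil * 100 = conv * (888/885) * 100
= 0.8514 * 888 / 885 * 100
= 85.43%

85.43%


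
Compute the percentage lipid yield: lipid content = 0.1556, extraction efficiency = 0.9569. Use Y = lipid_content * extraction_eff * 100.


Y = lipid_content * extraction_eff * 100
= 0.1556 * 0.9569 * 100
= 14.8894%

14.8894%


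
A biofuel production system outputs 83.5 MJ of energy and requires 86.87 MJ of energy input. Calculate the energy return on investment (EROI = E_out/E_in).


EROI = E_out / E_in
= 83.5 / 86.87
= 0.9612

0.9612


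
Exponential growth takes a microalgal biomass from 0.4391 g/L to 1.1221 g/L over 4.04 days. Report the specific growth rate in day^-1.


mu = ln(X2/X1) / dt
= ln(1.1221/0.4391) / 4.04
= 0.2322 per day

0.2322 per day


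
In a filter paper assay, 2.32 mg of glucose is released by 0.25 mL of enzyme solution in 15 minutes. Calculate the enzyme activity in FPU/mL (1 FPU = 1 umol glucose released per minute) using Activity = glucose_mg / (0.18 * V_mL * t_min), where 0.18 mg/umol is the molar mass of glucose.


Activity = glucose_mg / (0.18 mg/umol * V_mL * t_min)
= 2.32 / (0.18 * 0.25 * 15)
= 3.4370 FPU/mL

3.4370 FPU/mL


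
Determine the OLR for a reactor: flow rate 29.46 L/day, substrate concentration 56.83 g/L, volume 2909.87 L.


OLR = Q * S / V
= 29.46 * 56.83 / 2909.87
= 0.5754 g/L/day

0.5754 g/L/day


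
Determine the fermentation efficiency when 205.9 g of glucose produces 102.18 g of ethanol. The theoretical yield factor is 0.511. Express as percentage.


Fermentation efficiency = (actual / (0.511 * glucose)) * 100
= (102.18 / (0.511 * 205.9)) * 100
= 97.1155%

97.1155%


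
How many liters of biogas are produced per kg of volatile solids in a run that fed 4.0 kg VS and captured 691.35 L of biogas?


Y = V / VS
= 691.35 / 4.0
= 172.8375 L/kg VS

172.8375 L/kg VS


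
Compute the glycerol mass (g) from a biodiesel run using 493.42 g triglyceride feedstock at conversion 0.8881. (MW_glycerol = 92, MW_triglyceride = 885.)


glycerol = oil * conv * (92/885)
= 493.42 * 0.8881 * 92 / 885
= 45.5536 g

45.5536 g


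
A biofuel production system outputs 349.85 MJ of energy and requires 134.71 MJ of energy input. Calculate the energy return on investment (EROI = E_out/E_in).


EROI = E_out / E_in
= 349.85 / 134.71
= 2.5971

2.5971


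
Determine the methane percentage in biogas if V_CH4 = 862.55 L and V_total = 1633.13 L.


CH4% = V_CH4 / V_total * 100
= 862.55 / 1633.13 * 100
= 52.8158%

52.8158%


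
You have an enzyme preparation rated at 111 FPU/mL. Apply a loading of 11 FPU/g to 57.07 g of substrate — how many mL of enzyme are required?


V = dosage * m_sub / activity
V = 11 * 57.07 / 111
V = 5.6556 mL

5.6556 mL


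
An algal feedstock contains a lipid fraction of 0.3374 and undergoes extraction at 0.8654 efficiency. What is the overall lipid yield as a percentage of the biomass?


Y = lipid_content * extraction_eff * 100
= 0.3374 * 0.8654 * 100
= 29.1986%

29.1986%


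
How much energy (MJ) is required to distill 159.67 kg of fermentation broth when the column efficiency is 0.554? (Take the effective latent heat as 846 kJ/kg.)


E = m * 846 / (eta * 1000)
= 159.67 * 846 / (0.554 * 1000)
= 243.8282 MJ

243.8282 MJ


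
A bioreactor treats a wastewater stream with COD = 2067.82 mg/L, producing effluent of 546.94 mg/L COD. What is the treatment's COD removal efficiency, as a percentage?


eta = (COD_in - COD_out) / COD_in * 100
= (2067.82 - 546.94) / 2067.82 * 100
= 73.5499%

73.5499%


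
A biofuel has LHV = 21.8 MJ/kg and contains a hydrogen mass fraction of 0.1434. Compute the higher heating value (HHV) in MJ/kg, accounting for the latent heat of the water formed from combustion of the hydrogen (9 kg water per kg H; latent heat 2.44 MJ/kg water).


HHV = LHV + H_frac * 9 * 2.44
= 21.8 + 0.1434 * 9 * 2.44
= 24.9491 MJ/kg

24.9491 MJ/kg


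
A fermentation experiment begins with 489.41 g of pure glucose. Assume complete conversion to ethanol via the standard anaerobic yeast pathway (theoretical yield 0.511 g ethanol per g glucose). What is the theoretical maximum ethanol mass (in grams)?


Theoretical ethanol yield: m_EtOH = 0.511 * m_glucose
m_EtOH = 0.511 * 489.41 = 250.0885 g

250.0885 g


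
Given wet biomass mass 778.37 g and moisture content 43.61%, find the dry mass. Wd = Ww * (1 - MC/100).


Wd = Ww * (1 - MC/100)
= 778.37 * (1 - 43.61/100)
= 438.9228 g

438.9228 g


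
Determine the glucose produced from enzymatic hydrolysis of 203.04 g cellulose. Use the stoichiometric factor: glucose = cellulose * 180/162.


glucose = cellulose * 180/162
= 203.04 * 180/162
= 225.6000 g

225.6000 g


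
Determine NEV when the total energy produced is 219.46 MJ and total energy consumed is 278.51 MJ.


NEV = E_out - E_in
= 219.46 - 278.51
= -59.0500 MJ

-59.0500 MJ


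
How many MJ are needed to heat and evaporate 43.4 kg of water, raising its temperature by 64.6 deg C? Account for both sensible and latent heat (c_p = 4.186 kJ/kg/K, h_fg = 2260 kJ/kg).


E = m_water * (4.186 * dT + 2260) / 1000
= 43.4 * (4.186 * 64.6 + 2260) / 1000
= 109.8200 MJ

109.8200 MJ


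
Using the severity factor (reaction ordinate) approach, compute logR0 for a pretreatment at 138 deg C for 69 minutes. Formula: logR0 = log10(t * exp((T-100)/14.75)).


logR0 = log10(t * exp((T - 100) / 14.75))
= log10(69 * exp((138 - 100) / 14.75))
= 2.9577

2.9577


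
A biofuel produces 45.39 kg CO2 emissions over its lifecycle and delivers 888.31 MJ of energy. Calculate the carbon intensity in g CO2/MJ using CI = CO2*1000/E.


CI = CO2 * 1000 / E
= 45.39 * 1000 / 888.31
= 51.0970 g CO2/MJ

51.0970 g CO2/MJ


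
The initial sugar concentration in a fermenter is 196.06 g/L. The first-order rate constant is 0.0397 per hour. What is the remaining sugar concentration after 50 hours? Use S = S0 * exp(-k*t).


S = S0 * exp(-k * t)
S = 196.06 * exp(-0.0397 * 50)
S = 26.9348 g/L

26.9348 g/L


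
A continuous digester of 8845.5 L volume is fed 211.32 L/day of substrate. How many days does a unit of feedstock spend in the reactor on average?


HRT = V / Q
= 8845.5 / 211.32
= 41.8583 days

41.8583 days


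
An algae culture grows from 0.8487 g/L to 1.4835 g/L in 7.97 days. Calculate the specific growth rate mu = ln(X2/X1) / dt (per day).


mu = ln(X2/X1) / dt
= ln(1.4835/0.8487) / 7.97
= 0.0701 per day

0.0701 per day


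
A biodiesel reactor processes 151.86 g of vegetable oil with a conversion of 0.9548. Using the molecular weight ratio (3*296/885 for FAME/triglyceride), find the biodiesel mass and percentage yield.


m_FAME = oil * conv * (3 * 296 / 885) = oil * conv * (888/885)
= 151.86 * 0.9548 * 888 / 885
= 145.4874 g
Y = m_FAME / oil * 100 = conv * (888/885) * 100
= 0.9548 * 888 / 885 * 100
= 95.80%

145.4874 g FAME; Y = 95.80%


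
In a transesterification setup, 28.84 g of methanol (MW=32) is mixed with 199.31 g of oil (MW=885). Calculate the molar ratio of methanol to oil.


Molar ratio = n_MeOH / n_oil = (MeOH/32) / (oil/885) = (MeOH * 885) / (32 * oil)
= (28.84 * 885) / (32 * 199.31)
= 4.0018

4.0018


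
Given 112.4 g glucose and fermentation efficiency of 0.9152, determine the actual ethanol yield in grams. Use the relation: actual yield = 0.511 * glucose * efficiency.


Actual ethanol: m = 0.511 * 112.4 * 0.9152
m = 52.5658 g

52.5658 g


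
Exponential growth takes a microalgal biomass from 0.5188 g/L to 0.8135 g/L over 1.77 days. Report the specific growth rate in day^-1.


mu = ln(X2/X1) / dt
= ln(0.8135/0.5188) / 1.77
= 0.2541 per day

0.2541 per day


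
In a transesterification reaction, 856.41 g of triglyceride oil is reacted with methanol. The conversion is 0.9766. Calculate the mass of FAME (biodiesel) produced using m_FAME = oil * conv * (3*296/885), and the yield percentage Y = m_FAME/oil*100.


m_FAME = oil * conv * (3 * 296 / 885) = oil * conv * (888/885)
= 856.41 * 0.9766 * 888 / 885
= 839.2052 g
Y = m_FAME / oil * 100 = conv * (888/885) * 100
= 0.9766 * 888 / 885 * 100
= 97.99%

839.2052 g FAME; Y = 97.99%


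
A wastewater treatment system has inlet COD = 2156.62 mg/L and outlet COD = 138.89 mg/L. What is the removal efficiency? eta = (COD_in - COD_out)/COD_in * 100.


eta = (COD_in - COD_out) / COD_in * 100
= (2156.62 - 138.89) / 2156.62 * 100
= 93.5598%

93.5598%


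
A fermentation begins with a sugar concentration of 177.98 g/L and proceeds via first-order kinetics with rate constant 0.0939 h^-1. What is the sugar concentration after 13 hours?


S = S0 * exp(-k * t)
S = 177.98 * exp(-0.0939 * 13)
S = 52.5083 g/L

52.5083 g/L


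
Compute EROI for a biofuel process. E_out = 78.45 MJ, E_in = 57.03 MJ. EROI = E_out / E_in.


EROI = E_out / E_in
= 78.45 / 57.03
= 1.3756

1.3756


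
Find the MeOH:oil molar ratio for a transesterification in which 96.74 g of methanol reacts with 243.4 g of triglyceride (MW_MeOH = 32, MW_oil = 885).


Molar ratio = n_MeOH / n_oil = (MeOH/32) / (oil/885) = (MeOH * 885) / (32 * oil)
= (96.74 * 885) / (32 * 243.4)
= 10.9921

10.9921


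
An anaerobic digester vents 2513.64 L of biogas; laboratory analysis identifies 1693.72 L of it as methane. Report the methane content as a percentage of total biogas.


CH4% = V_CH4 / V_total * 100
= 1693.72 / 2513.64 * 100
= 67.3812%

67.3812%


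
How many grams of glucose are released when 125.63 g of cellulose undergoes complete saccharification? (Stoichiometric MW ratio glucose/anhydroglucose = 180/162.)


glucose = cellulose * 180/162
= 125.63 * 180/162
= 139.5889 g

139.5889 g


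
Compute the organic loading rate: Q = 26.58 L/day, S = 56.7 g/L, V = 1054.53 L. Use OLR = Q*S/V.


OLR = Q * S / V
= 26.58 * 56.7 / 1054.53
= 1.4292 g/L/day

1.4292 g/L/day


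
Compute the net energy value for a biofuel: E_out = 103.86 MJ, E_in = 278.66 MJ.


NEV = E_out - E_in
= 103.86 - 278.66
= -174.8000 MJ

-174.8000 MJ


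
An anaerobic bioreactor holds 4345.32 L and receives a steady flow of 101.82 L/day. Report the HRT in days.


HRT = V / Q
= 4345.32 / 101.82
= 42.6765 days

42.6765 days


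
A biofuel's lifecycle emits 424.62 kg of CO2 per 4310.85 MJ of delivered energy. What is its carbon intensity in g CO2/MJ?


CI = CO2 * 1000 / E
= 424.62 * 1000 / 4310.85
= 98.5003 g CO2/MJ

98.5003 g CO2/MJ


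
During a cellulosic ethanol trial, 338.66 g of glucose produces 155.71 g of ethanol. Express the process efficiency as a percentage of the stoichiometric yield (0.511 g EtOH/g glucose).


Fermentation efficiency = (actual / (0.511 * glucose)) * 100
= (155.71 / (0.511 * 338.66)) * 100
= 89.9770%

89.9770%


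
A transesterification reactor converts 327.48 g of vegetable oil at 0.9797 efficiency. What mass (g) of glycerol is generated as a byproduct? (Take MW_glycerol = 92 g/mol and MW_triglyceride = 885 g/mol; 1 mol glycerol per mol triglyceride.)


glycerol = oil * conv * (92/885)
= 327.48 * 0.9797 * 92 / 885
= 33.3520 g

33.3520 g


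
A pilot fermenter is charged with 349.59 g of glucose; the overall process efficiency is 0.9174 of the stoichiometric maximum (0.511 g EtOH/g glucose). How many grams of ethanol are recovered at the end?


Actual ethanol: m = 0.511 * 349.59 * 0.9174
m = 163.8848 g

163.8848 g


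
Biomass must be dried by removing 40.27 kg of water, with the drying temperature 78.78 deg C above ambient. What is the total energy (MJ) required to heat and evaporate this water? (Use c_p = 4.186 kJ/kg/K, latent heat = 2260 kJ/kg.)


E = m_water * (4.186 * dT + 2260) / 1000
= 40.27 * (4.186 * 78.78 + 2260) / 1000
= 104.2902 MJ

104.2902 MJ


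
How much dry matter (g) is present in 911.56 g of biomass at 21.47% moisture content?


Wd = Ww * (1 - MC/100)
= 911.56 * (1 - 21.47/100)
= 715.8481 g

715.8481 g


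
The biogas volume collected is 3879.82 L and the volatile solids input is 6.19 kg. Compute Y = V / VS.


Y = V / VS
= 3879.82 / 6.19
= 626.7884 L/kg VS

626.7884 L/kg VS


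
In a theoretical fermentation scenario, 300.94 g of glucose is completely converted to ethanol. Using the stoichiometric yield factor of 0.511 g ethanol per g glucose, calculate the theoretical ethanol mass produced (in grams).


Theoretical ethanol yield: m_EtOH = 0.511 * m_glucose
m_EtOH = 0.511 * 300.94 = 153.7803 g

153.7803 g


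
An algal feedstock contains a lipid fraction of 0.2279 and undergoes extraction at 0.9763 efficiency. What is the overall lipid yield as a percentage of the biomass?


Y = lipid_content * extraction_eff * 100
= 0.2279 * 0.9763 * 100
= 22.2499%

22.2499%
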